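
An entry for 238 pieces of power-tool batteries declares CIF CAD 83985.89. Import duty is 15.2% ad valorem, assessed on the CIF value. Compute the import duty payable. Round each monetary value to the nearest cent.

Import duty: CAD 12765.86

Import duty = 83985.89 × 15.2% = 12765.86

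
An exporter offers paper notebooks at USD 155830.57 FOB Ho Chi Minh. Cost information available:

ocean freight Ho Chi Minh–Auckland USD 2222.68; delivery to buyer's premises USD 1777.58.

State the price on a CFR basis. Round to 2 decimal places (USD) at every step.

Not relevant to the conversion: delivery — on the buyer under both terms; not part of either seller's price.
From FOB to CFR, the seller additionally bears: freight.
CFR price = 155830.57 + 2222.68 = 158053.25

CFR price: USD 158053.25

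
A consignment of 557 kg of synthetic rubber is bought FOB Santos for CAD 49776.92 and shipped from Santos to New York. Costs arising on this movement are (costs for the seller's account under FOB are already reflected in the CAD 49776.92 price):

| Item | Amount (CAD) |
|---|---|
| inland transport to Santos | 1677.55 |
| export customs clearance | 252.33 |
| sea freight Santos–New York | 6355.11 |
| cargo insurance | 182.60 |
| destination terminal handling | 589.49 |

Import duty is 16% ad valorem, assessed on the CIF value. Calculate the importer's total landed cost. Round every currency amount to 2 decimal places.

FOB: the seller bears costs until goods are on board at the origin port; the buyer bears freight, insurance and all costs thereafter.
Already in the invoice (seller's account under FOB): inland to port, export clearance — exclude.
CIF value = FOB price + freight + insurance = 49776.92 + 6355.11 + 182.60 = 56314.63
Import duty = 56314.63 × 16% = 9010.34
Buyer bears: freight 6355.11 + insurance 182.60 + destination terminal 589.49 + duty 9010.34 = 16137.54
Landed cost = invoice 49776.92 + 16137.54 = 65914.46

Total landed cost: CAD 65914.46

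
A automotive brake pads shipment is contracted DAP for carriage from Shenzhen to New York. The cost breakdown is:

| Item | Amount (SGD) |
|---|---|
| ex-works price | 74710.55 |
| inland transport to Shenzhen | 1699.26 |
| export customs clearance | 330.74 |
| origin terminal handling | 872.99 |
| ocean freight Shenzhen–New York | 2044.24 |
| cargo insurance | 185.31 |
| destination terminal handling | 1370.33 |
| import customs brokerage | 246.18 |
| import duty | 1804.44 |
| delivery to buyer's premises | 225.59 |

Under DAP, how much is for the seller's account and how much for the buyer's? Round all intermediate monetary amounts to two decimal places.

DAP: the seller bears all costs to the named destination except import duty and clearance.
Seller's account: goods 74710.55 + inland to port 1699.26 + export clearance 330.74 + origin terminal 872.99 + freight 2044.24 + insurance 185.31 + destination terminal 1370.33 + delivery 225.59 = 81439.01
Buyer's account: brokerage 246.18 + duty 1804.44 = 2050.62

Seller: SGD 81439.01; buyer: SGD 2050.62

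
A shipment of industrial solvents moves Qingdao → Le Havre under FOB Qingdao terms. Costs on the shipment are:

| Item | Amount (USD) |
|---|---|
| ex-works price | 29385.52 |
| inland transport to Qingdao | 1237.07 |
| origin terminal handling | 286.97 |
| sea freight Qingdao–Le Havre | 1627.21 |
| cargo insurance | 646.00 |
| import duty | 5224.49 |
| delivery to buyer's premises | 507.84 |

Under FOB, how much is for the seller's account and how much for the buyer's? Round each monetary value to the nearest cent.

Seller: USD 30909.56; buyer: USD 8005.54

FOB: the seller bears costs until goods are on board at the origin port; the buyer bears freight, insurance and all costs thereafter.
Seller's account: goods 29385.52 + inland to port 1237.07 + origin terminal 286.97 = 30909.56
Buyer's account: freight 1627.21 + insurance 646.00 + duty 5224.49 + delivery 507.84 = 8005.54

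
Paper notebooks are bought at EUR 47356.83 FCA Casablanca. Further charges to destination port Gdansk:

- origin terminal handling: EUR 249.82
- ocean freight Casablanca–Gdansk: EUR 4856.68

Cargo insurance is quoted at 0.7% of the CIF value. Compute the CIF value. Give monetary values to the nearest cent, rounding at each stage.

CIF value: EUR 52833.16

Let C be the CIF value. C = FCA price + pre-shipment costs + freight + 0.7% × C
C − 0.7% × C = 47356.83 + 249.82 + 4856.68
0.993 × C = 52463.33
C = 52463.33 / 0.993 = 52833.16
Insurance premium = 0.7% × 52833.16 = 369.83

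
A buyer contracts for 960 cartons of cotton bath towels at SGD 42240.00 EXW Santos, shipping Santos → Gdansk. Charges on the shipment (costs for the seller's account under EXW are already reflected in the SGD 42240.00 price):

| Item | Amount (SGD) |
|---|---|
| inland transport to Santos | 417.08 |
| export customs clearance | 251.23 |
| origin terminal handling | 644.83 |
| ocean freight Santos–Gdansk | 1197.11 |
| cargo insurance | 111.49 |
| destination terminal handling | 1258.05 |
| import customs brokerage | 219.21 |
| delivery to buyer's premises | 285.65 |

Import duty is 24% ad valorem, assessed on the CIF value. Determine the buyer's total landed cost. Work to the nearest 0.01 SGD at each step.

Total landed cost: SGD 57391.47

EXW: the seller makes goods available at their premises; the buyer bears all onward costs.
CIF value = EXW price + inland to port + export clearance + origin terminal + freight + insurance = 42240.00 + 417.08 + 251.23 + 644.83 + 1197.11 + 111.49 = 44861.74
Import duty = 44861.74 × 24% = 10766.82
Buyer bears: inland to port 417.08 + export clearance 251.23 + origin terminal 644.83 + freight 1197.11 + insurance 111.49 + destination terminal 1258.05 + brokerage 219.21 + delivery 285.65 + duty 10766.82 = 15151.47
Landed cost = invoice 42240.00 + 15151.47 = 57391.47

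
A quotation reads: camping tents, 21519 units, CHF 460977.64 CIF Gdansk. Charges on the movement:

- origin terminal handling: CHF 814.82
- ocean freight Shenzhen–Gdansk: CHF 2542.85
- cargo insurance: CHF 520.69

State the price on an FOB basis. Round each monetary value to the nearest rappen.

Not relevant to the conversion: origin terminal — on the seller under both CIF and FOB; already in the CIF price and stays in the FOB price.
From CIF to FOB, the seller no longer bears: freight, insurance.
FOB price = 460977.64 − 2542.85 − 520.69 = 457914.10

FOB price: CHF 457914.10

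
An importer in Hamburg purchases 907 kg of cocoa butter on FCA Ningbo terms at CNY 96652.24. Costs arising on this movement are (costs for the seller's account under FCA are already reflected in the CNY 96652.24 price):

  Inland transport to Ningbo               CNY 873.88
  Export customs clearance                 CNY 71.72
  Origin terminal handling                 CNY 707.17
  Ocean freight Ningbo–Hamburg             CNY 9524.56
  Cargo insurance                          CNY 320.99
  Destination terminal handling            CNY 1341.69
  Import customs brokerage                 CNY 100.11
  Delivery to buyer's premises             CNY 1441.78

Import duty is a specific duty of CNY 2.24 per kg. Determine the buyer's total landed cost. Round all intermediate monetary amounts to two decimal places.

FCA: the seller delivers export-cleared goods to the carrier; the buyer bears costs from that point.
Already in the invoice (seller's account under FCA): inland to port, export clearance — exclude.
CIF value = FCA price + origin terminal + freight + insurance = 96652.24 + 707.17 + 9524.56 + 320.99 = 107204.96
Import duty = 907 × 2.24 = 2031.68
Buyer bears: origin terminal 707.17 + freight 9524.56 + insurance 320.99 + destination terminal 1341.69 + brokerage 100.11 + delivery 1441.78 + duty 2031.68 = 15467.98
Landed cost = invoice 96652.24 + 15467.98 = 112120.22

Total landed cost: CNY 112120.22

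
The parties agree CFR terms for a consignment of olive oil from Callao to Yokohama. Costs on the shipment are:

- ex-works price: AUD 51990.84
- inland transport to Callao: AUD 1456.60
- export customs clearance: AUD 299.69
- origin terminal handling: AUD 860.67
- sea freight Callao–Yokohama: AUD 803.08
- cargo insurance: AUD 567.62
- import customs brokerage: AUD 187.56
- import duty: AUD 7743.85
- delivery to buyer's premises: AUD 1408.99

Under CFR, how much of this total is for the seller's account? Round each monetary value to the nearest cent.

CFR: the seller pays costs through ocean freight to the destination port, but not insurance.
Seller's account: goods 51990.84 + inland to port 1456.60 + export clearance 299.69 + origin terminal 860.67 + freight 803.08 = 55410.88
Buyer's account: insurance 567.62 + brokerage 187.56 + duty 7743.85 + delivery 1408.99 = 9908.02

Seller's account: AUD 55410.88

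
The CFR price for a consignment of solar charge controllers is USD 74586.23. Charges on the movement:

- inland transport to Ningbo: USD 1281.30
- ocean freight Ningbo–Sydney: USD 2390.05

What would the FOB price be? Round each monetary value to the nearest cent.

FOB price: USD 72196.18

Not relevant to the conversion: inland to port — on the seller under both CFR and FOB; already in the CFR price and stays in the FOB price.
From CFR to FOB, the seller no longer bears: freight.
FOB price = 74586.23 − 2390.05 = 72196.18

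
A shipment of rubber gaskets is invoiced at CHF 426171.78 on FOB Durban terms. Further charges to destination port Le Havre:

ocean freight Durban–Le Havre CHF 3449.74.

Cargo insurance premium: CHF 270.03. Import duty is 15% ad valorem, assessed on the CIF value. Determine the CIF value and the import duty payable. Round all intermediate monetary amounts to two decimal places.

CIF value: CHF 429891.55; import duty: CHF 64483.73

CIF = FOB price + freight + insurance
CIF = 426171.78 + 3449.74 + 270.03 = 429891.55
Import duty = 429891.55 × 15% = 64483.73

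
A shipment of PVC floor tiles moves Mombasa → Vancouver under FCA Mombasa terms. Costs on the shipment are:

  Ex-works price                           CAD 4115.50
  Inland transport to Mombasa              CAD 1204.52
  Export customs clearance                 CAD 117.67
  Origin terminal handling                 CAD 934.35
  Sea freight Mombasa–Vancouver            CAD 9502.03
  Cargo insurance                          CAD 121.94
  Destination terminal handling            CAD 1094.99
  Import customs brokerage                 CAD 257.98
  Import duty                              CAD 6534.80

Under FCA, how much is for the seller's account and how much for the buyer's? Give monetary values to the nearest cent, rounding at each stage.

Seller: CAD 5437.69; buyer: CAD 18446.09

FCA: the seller delivers export-cleared goods to the carrier; the buyer bears costs from that point.
Seller's account: goods 4115.50 + inland to port 1204.52 + export clearance 117.67 = 5437.69
Buyer's account: origin terminal 934.35 + freight 9502.03 + insurance 121.94 + destination terminal 1094.99 + brokerage 257.98 + duty 6534.80 = 18446.09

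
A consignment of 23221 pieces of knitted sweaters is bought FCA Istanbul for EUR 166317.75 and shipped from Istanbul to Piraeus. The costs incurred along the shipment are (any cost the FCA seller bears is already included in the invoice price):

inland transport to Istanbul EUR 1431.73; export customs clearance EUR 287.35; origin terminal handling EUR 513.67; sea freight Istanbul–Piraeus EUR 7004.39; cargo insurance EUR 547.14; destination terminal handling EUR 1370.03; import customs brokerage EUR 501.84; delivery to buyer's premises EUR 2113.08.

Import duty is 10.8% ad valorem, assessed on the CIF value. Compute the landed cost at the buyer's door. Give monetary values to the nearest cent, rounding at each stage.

Total landed cost: EUR 197201.26

FCA: the seller delivers export-cleared goods to the carrier; the buyer bears costs from that point.
Already in the invoice (seller's account under FCA): inland to port, export clearance — exclude.
CIF value = FCA price + origin terminal + freight + insurance = 166317.75 + 513.67 + 7004.39 + 547.14 = 174382.95
Import duty = 174382.95 × 10.8% = 18833.36
Buyer bears: origin terminal 513.67 + freight 7004.39 + insurance 547.14 + destination terminal 1370.03 + brokerage 501.84 + delivery 2113.08 + duty 18833.36 = 30883.51
Landed cost = invoice 166317.75 + 30883.51 = 197201.26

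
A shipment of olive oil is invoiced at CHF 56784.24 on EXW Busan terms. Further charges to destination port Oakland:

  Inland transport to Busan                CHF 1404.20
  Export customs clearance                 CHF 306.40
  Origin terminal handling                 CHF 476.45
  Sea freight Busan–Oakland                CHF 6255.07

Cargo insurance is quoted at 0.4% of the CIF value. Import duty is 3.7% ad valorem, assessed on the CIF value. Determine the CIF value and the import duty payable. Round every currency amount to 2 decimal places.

Let C be the CIF value. C = EXW price + pre-shipment costs + freight + 0.4% × C
C − 0.4% × C = 56784.24 + 1404.20 + 306.40 + 476.45 + 6255.07
0.996 × C = 65226.36
C = 65226.36 / 0.996 = 65488.31
Insurance premium = 0.4% × 65488.31 = 261.95
Import duty = 65488.31 × 3.7% = 2423.07

CIF value: CHF 65488.31; import duty: CHF 2423.07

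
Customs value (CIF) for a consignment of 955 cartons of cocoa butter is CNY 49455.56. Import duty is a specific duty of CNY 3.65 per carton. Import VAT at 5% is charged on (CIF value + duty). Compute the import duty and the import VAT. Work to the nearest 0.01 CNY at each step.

Import duty: CNY 3485.75; import VAT: CNY 2647.07

Import duty = 955 × 3.65 = 3485.75
VAT base = CIF + duty = 49455.56 + 3485.75 = 52941.31
Import VAT = 52941.31 × 5% = 2647.07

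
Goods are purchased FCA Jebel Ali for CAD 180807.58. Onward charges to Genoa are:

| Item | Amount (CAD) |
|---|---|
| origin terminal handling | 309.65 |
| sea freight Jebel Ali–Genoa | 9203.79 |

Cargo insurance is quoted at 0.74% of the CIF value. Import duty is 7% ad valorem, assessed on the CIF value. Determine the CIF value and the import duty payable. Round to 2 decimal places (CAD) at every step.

CIF value: CAD 191739.90; import duty: CAD 13421.79

Let C be the CIF value. C = FCA price + pre-shipment costs + freight + 0.74% × C
C − 0.74% × C = 180807.58 + 309.65 + 9203.79
0.9926 × C = 190321.02
C = 190321.02 / 0.9926 = 191739.90
Insurance premium = 0.74% × 191739.90 = 1418.88
Import duty = 191739.90 × 7% = 13421.79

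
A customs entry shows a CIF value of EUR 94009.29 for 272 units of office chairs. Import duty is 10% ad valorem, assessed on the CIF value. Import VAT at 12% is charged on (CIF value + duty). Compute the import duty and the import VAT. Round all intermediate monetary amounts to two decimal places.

Import duty = 94009.29 × 10% = 9400.93
VAT base = CIF + duty = 94009.29 + 9400.93 = 103410.22
Import VAT = 103410.22 × 12% = 12409.23

Import duty: EUR 9400.93; import VAT: EUR 12409.23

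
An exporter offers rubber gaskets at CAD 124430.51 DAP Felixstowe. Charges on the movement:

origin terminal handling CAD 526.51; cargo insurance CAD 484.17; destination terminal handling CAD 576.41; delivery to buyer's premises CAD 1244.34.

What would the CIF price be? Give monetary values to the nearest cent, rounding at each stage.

CIF price: CAD 122609.76

Not relevant to the conversion: origin terminal, insurance — on the seller under both DAP and CIF; already in the DAP price and stays in the CIF price.
From DAP to CIF, the seller no longer bears: destination terminal, delivery.
CIF price = 124430.51 − 576.41 − 1244.34 = 122609.76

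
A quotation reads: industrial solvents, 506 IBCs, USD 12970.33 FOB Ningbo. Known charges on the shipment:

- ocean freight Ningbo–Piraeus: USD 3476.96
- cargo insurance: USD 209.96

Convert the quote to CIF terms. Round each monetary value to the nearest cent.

CIF price: USD 16657.25

From FOB to CIF, the seller additionally bears: freight, insurance.
CIF price = 12970.33 + 3476.96 + 209.96 = 16657.25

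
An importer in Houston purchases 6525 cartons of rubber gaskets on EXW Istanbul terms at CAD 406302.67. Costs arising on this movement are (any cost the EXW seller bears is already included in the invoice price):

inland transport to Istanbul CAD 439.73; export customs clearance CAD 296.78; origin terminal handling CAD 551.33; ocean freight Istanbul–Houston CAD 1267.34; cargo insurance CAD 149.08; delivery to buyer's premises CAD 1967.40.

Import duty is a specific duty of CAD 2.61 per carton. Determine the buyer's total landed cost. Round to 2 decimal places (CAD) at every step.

EXW: the seller makes goods available at their premises; the buyer bears all onward costs.
CIF value = EXW price + inland to port + export clearance + origin terminal + freight + insurance = 406302.67 + 439.73 + 296.78 + 551.33 + 1267.34 + 149.08 = 409006.93
Import duty = 6525 × 2.61 = 17030.25
Buyer bears: inland to port 439.73 + export clearance 296.78 + origin terminal 551.33 + freight 1267.34 + insurance 149.08 + delivery 1967.40 + duty 17030.25 = 21701.91
Landed cost = invoice 406302.67 + 21701.91 = 428004.58

Total landed cost: CAD 428004.58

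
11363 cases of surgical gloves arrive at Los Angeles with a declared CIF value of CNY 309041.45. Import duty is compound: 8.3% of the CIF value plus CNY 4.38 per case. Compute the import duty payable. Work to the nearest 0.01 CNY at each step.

Ad valorem component: 309041.45 × 8.3% = 25650.44
Specific component: 11363 × 4.38 = 49769.94
Import duty = 25650.44 + 49769.94 = 75420.38

Import duty: CNY 75420.38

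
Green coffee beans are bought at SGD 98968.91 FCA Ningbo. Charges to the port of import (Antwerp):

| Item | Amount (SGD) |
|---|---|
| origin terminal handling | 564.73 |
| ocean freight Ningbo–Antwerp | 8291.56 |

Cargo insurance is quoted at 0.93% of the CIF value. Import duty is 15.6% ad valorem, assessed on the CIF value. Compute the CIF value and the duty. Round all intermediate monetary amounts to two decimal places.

Let C be the CIF value. C = FCA price + pre-shipment costs + freight + 0.93% × C
C − 0.93% × C = 98968.91 + 564.73 + 8291.56
0.9907 × C = 107825.20
C = 107825.20 / 0.9907 = 108837.39
Insurance premium = 0.93% × 108837.39 = 1012.19
Import duty = 108837.39 × 15.6% = 16978.63

CIF value: SGD 108837.39; import duty: SGD 16978.63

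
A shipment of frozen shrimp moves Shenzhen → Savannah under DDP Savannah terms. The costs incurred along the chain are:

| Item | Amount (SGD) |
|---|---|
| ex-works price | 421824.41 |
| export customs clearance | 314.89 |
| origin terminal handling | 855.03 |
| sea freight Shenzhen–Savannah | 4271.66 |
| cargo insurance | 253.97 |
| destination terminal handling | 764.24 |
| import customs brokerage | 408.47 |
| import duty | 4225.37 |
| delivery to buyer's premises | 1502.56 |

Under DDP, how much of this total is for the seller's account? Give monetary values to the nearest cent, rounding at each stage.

DDP: the seller bears all costs including import duty.
Seller's account: goods 421824.41 + export clearance 314.89 + origin terminal 855.03 + freight 4271.66 + insurance 253.97 + destination terminal 764.24 + brokerage 408.47 + duty 4225.37 + delivery 1502.56 = 434420.60
Buyer's account: 0.00

Seller's account: SGD 434420.60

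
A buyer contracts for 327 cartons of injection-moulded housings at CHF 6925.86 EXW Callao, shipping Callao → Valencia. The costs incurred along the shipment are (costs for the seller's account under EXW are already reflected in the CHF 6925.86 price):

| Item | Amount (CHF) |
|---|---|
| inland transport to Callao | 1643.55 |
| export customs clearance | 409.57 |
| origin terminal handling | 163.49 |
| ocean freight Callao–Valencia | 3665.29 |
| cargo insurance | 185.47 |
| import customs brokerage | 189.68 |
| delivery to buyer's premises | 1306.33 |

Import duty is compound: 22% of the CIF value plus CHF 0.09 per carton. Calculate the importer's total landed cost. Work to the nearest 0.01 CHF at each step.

EXW: the seller makes goods available at their premises; the buyer bears all onward costs.
CIF value = EXW price + inland to port + export clearance + origin terminal + freight + insurance = 6925.86 + 1643.55 + 409.57 + 163.49 + 3665.29 + 185.47 = 12993.23
Ad valorem component: 12993.23 × 22% = 2858.51
Specific component: 327 × 0.09 = 29.43
Import duty = 2858.51 + 29.43 = 2887.94
Buyer bears: inland to port 1643.55 + export clearance 409.57 + origin terminal 163.49 + freight 3665.29 + insurance 185.47 + brokerage 189.68 + delivery 1306.33 + duty 2887.94 = 10451.32
Landed cost = invoice 6925.86 + 10451.32 = 17377.18

Total landed cost: CHF 17377.18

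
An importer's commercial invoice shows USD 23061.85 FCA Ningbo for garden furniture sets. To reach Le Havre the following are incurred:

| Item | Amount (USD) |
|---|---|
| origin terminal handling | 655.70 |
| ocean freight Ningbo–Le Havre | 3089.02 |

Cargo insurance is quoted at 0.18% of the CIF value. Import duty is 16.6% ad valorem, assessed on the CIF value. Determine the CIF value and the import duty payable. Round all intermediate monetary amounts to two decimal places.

CIF value: USD 26854.91; import duty: USD 4457.92

Let C be the CIF value. C = FCA price + pre-shipment costs + freight + 0.18% × C
C − 0.18% × C = 23061.85 + 655.70 + 3089.02
0.9982 × C = 26806.57
C = 26806.57 / 0.9982 = 26854.91
Insurance premium = 0.18% × 26854.91 = 48.34
Import duty = 26854.91 × 16.6% = 4457.92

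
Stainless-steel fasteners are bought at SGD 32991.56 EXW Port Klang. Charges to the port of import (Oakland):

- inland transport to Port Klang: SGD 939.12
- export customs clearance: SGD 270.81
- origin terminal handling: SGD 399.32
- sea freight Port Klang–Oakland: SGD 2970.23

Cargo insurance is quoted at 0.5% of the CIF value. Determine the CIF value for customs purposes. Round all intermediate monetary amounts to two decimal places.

CIF value: SGD 37759.84

Let C be the CIF value. C = EXW price + pre-shipment costs + freight + 0.5% × C
C − 0.5% × C = 32991.56 + 939.12 + 270.81 + 399.32 + 2970.23
0.995 × C = 37571.04
C = 37571.04 / 0.995 = 37759.84
Insurance premium = 0.5% × 37759.84 = 188.80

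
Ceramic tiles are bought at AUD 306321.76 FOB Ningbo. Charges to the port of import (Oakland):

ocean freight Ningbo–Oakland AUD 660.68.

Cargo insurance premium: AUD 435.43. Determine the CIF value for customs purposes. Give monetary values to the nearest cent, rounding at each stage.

CIF = FOB price + freight + insurance
CIF = 306321.76 + 660.68 + 435.43 = 307417.87

CIF value: AUD 307417.87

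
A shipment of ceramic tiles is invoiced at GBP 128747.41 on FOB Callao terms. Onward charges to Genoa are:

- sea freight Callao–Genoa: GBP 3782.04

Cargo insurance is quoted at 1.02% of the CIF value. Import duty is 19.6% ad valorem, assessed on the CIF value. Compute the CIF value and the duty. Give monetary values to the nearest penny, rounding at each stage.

Let C be the CIF value. C = FOB price + freight + 1.02% × C
C − 1.02% × C = 128747.41 + 3782.04
0.9898 × C = 132529.45
C = 132529.45 / 0.9898 = 133895.18
Insurance premium = 1.02% × 133895.18 = 1365.73
Import duty = 133895.18 × 19.6% = 26243.46

CIF value: GBP 133895.18; import duty: GBP 26243.46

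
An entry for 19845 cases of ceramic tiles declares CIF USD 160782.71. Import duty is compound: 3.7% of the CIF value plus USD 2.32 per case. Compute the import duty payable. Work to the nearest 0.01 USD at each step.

Ad valorem component: 160782.71 × 3.7% = 5948.96
Specific component: 19845 × 2.32 = 46040.40
Import duty = 5948.96 + 46040.40 = 51989.36

Import duty: USD 51989.36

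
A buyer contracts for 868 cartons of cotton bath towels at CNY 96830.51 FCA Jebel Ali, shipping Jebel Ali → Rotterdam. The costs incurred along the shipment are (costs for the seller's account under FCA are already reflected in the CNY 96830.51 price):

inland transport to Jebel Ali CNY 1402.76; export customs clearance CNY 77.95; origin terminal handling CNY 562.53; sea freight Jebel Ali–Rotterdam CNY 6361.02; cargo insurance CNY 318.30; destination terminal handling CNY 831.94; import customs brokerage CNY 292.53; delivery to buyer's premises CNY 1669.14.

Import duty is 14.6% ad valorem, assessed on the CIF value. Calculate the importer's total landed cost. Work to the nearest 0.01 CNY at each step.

Total landed cost: CNY 122060.53

FCA: the seller delivers export-cleared goods to the carrier; the buyer bears costs from that point.
Already in the invoice (seller's account under FCA): inland to port, export clearance — exclude.
CIF value = FCA price + origin terminal + freight + insurance = 96830.51 + 562.53 + 6361.02 + 318.30 = 104072.36
Import duty = 104072.36 × 14.6% = 15194.56
Buyer bears: origin terminal 562.53 + freight 6361.02 + insurance 318.30 + destination terminal 831.94 + brokerage 292.53 + delivery 1669.14 + duty 15194.56 = 25230.02
Landed cost = invoice 96830.51 + 25230.02 = 122060.53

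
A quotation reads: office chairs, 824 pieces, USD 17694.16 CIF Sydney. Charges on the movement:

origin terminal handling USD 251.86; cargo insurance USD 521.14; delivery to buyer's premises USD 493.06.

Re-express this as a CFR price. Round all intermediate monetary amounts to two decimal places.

CFR price: USD 17173.02

Not relevant to the conversion: origin terminal — on the seller under both CIF and CFR; already in the CIF price and stays in the CFR price. delivery — on the buyer under both terms; not part of either seller's price.
From CIF to CFR, the seller no longer bears: insurance.
CFR price = 17694.16 − 521.14 = 17173.02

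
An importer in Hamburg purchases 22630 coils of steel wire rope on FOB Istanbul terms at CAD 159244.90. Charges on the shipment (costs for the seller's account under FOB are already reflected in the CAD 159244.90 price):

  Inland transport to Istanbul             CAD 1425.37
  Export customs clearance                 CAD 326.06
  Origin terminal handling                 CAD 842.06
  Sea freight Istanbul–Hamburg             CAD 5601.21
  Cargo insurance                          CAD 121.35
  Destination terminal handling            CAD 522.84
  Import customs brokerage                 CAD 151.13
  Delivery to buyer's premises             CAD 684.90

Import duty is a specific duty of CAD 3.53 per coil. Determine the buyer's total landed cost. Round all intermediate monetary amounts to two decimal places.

FOB: the seller bears costs until goods are on board at the origin port; the buyer bears freight, insurance and all costs thereafter.
Already in the invoice (seller's account under FOB): inland to port, export clearance, origin terminal — exclude.
CIF value = FOB price + freight + insurance = 159244.90 + 5601.21 + 121.35 = 164967.46
Import duty = 22630 × 3.53 = 79883.90
Buyer bears: freight 5601.21 + insurance 121.35 + destination terminal 522.84 + brokerage 151.13 + delivery 684.90 + duty 79883.90 = 86965.33
Landed cost = invoice 159244.90 + 86965.33 = 246210.23

Total landed cost: CAD 246210.23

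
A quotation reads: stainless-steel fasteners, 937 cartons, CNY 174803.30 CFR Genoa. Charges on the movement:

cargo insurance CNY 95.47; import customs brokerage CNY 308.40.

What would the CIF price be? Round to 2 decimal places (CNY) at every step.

Not relevant to the conversion: brokerage — on the buyer under both terms; not part of either seller's price.
From CFR to CIF, the seller additionally bears: insurance.
CIF price = 174803.30 + 95.47 = 174898.77

CIF price: CNY 174898.77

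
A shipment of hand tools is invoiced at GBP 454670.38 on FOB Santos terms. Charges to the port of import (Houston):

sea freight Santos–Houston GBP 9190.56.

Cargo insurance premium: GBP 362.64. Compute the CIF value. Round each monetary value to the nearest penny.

CIF = FOB price + freight + insurance
CIF = 454670.38 + 9190.56 + 362.64 = 464223.58

CIF value: GBP 464223.58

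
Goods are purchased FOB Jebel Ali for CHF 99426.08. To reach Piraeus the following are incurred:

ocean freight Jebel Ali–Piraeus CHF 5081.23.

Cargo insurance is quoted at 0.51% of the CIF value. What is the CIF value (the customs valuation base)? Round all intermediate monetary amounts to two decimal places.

Let C be the CIF value. C = FOB price + freight + 0.51% × C
C − 0.51% × C = 99426.08 + 5081.23
0.9949 × C = 104507.31
C = 104507.31 / 0.9949 = 105043.03
Insurance premium = 0.51% × 105043.03 = 535.72

CIF value: CHF 105043.03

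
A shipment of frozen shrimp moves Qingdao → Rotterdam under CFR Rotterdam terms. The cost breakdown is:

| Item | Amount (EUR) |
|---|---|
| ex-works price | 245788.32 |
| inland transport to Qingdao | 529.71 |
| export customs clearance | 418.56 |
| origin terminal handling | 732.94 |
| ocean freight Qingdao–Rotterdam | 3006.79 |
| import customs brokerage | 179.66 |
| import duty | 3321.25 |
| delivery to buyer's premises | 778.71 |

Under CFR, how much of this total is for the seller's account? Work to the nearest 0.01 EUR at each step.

CFR: the seller pays costs through ocean freight to the destination port, but not insurance.
Seller's account: goods 245788.32 + inland to port 529.71 + export clearance 418.56 + origin terminal 732.94 + freight 3006.79 = 250476.32
Buyer's account: brokerage 179.66 + duty 3321.25 + delivery 778.71 = 4279.62

Seller's account: EUR 250476.32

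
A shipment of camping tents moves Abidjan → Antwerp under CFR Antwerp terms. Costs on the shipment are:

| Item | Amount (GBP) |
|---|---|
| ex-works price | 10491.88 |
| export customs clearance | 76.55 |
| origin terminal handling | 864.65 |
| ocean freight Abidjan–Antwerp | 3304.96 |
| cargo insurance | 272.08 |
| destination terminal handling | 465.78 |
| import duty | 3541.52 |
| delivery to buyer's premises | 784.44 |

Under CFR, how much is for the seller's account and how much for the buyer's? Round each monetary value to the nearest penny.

CFR: the seller pays costs through ocean freight to the destination port, but not insurance.
Seller's account: goods 10491.88 + export clearance 76.55 + origin terminal 864.65 + freight 3304.96 = 14738.04
Buyer's account: insurance 272.08 + destination terminal 465.78 + duty 3541.52 + delivery 784.44 = 5063.82

Seller: GBP 14738.04; buyer: GBP 5063.82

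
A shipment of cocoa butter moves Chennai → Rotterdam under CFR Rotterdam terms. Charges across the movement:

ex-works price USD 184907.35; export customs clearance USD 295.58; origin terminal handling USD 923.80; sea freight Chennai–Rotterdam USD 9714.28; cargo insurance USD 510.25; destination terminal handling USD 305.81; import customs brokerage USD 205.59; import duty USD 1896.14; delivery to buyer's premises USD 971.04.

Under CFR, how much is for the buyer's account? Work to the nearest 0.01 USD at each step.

Buyer's account: USD 3888.83

CFR: the seller pays costs through ocean freight to the destination port, but not insurance.
Seller's account: goods 184907.35 + export clearance 295.58 + origin terminal 923.80 + freight 9714.28 = 195841.01
Buyer's account: insurance 510.25 + destination terminal 305.81 + brokerage 205.59 + duty 1896.14 + delivery 971.04 = 3888.83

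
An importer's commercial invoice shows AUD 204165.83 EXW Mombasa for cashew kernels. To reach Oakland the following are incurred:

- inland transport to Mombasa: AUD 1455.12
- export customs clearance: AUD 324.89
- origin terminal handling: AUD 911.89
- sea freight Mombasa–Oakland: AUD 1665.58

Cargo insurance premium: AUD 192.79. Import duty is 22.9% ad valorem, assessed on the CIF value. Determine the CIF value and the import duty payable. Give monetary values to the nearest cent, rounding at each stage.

CIF = EXW price + pre-shipment costs + freight + insurance
CIF = 204165.83 + 1455.12 + 324.89 + 911.89 + 1665.58 + 192.79 = 208716.10
Import duty = 208716.10 × 22.9% = 47795.99

CIF value: AUD 208716.10; import duty: AUD 47795.99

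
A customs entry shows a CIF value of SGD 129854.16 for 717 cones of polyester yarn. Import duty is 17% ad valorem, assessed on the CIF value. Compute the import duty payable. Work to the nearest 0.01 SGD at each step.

Import duty: SGD 22075.21

Import duty = 129854.16 × 17% = 22075.21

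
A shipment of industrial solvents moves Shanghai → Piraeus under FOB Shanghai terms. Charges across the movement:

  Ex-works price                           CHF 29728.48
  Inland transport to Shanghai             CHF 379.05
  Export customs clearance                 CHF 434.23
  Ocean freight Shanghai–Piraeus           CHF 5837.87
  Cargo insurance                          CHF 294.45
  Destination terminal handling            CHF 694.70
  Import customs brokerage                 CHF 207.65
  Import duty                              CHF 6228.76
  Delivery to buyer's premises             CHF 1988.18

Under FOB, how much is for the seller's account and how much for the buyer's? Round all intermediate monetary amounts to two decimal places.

FOB: the seller bears costs until goods are on board at the origin port; the buyer bears freight, insurance and all costs thereafter.
Seller's account: goods 29728.48 + inland to port 379.05 + export clearance 434.23 = 30541.76
Buyer's account: freight 5837.87 + insurance 294.45 + destination terminal 694.70 + brokerage 207.65 + duty 6228.76 + delivery 1988.18 = 15251.61

Seller: CHF 30541.76; buyer: CHF 15251.61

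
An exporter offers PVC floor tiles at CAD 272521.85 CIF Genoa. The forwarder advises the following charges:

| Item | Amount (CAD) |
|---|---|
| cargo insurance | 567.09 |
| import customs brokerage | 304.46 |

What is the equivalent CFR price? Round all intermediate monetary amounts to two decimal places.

CFR price: CAD 271954.76

Not relevant to the conversion: brokerage — on the buyer under both terms; not part of either seller's price.
From CIF to CFR, the seller no longer bears: insurance.
CFR price = 272521.85 − 567.09 = 271954.76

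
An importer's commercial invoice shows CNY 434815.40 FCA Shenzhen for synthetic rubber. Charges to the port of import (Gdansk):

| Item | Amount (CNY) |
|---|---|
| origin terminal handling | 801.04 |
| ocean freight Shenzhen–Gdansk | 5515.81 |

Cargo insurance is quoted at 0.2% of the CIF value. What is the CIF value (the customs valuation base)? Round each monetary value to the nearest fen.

Let C be the CIF value. C = FCA price + pre-shipment costs + freight + 0.2% × C
C − 0.2% × C = 434815.40 + 801.04 + 5515.81
0.998 × C = 441132.25
C = 441132.25 / 0.998 = 442016.28
Insurance premium = 0.2% × 442016.28 = 884.03

CIF value: CNY 442016.28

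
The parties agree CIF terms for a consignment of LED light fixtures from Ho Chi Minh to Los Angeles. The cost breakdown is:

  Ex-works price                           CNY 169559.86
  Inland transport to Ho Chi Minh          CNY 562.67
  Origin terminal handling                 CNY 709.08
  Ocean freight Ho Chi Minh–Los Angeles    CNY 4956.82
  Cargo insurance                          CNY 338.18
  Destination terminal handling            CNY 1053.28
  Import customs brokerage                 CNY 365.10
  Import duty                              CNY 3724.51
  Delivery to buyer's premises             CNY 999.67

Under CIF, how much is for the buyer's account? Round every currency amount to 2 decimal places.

Buyer's account: CNY 6142.56

CIF: the seller pays costs through ocean freight and marine insurance to the destination port.
Seller's account: goods 169559.86 + inland to port 562.67 + origin terminal 709.08 + freight 4956.82 + insurance 338.18 = 176126.61
Buyer's account: destination terminal 1053.28 + brokerage 365.10 + duty 3724.51 + delivery 999.67 = 6142.56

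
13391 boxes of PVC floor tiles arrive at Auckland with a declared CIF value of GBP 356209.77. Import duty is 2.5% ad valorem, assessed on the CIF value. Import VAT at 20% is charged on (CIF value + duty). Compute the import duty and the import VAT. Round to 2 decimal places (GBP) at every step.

Import duty: GBP 8905.24; import VAT: GBP 73023.00

Import duty = 356209.77 × 2.5% = 8905.24
VAT base = CIF + duty = 356209.77 + 8905.24 = 365115.01
Import VAT = 365115.01 × 20% = 73023.00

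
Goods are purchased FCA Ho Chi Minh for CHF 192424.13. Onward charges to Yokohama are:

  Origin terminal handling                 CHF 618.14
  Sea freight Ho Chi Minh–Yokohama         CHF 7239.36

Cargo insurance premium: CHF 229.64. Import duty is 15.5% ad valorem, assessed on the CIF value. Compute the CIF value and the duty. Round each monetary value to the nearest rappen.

CIF = FCA price + pre-shipment costs + freight + insurance
CIF = 192424.13 + 618.14 + 7239.36 + 229.64 = 200511.27
Import duty = 200511.27 × 15.5% = 31079.25

CIF value: CHF 200511.27; import duty: CHF 31079.25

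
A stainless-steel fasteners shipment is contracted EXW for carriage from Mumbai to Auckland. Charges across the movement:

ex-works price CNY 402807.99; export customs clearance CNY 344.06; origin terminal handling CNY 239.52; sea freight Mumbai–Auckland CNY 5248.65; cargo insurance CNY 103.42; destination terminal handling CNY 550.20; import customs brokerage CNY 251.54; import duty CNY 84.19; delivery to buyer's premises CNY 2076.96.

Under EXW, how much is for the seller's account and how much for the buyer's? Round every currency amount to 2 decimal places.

Seller: CNY 402807.99; buyer: CNY 8898.54

EXW: the seller makes goods available at their premises; the buyer bears all onward costs.
Seller's account: goods 402807.99 = 402807.99
Buyer's account: export clearance 344.06 + origin terminal 239.52 + freight 5248.65 + insurance 103.42 + destination terminal 550.20 + brokerage 251.54 + duty 84.19 + delivery 2076.96 = 8898.54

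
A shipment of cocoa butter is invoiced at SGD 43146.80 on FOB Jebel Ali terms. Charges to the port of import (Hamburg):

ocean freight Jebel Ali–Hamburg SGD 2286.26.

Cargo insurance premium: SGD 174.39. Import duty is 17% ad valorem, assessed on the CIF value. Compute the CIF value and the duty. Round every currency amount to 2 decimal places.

CIF = FOB price + freight + insurance
CIF = 43146.80 + 2286.26 + 174.39 = 45607.45
Import duty = 45607.45 × 17% = 7753.27

CIF value: SGD 45607.45; import duty: SGD 7753.27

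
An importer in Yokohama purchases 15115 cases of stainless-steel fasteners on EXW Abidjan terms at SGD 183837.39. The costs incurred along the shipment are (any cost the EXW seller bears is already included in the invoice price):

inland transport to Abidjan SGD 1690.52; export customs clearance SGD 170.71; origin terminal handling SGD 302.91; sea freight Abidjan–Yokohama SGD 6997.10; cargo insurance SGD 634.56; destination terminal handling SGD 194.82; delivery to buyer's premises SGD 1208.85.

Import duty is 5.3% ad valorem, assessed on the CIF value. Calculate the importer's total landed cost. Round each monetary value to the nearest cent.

EXW: the seller makes goods available at their premises; the buyer bears all onward costs.
CIF value = EXW price + inland to port + export clearance + origin terminal + freight + insurance = 183837.39 + 1690.52 + 170.71 + 302.91 + 6997.10 + 634.56 = 193633.19
Import duty = 193633.19 × 5.3% = 10262.56
Buyer bears: inland to port 1690.52 + export clearance 170.71 + origin terminal 302.91 + freight 6997.10 + insurance 634.56 + destination terminal 194.82 + delivery 1208.85 + duty 10262.56 = 21462.03
Landed cost = invoice 183837.39 + 21462.03 = 205299.42

Total landed cost: SGD 205299.42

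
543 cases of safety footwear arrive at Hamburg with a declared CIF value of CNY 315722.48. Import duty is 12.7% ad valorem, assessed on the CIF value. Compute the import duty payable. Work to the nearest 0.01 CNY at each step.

Import duty: CNY 40096.75

Import duty = 315722.48 × 12.7% = 40096.75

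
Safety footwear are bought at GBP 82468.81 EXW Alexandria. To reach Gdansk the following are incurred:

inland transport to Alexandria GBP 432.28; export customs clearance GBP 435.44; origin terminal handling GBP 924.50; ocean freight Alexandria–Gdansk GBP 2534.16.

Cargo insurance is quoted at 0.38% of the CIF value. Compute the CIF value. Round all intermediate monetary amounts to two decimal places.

CIF value: GBP 87126.27

Let C be the CIF value. C = EXW price + pre-shipment costs + freight + 0.38% × C
C − 0.38% × C = 82468.81 + 432.28 + 435.44 + 924.50 + 2534.16
0.9962 × C = 86795.19
C = 86795.19 / 0.9962 = 87126.27
Insurance premium = 0.38% × 87126.27 = 331.08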